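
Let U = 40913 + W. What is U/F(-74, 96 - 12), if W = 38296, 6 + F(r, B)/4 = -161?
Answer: -79209/668 ≈ -118.58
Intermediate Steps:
F(r, B) = -668 (F(r, B) = -24 + 4*(-161) = -24 - 644 = -668)
U = 79209 (U = 40913 + 38296 = 79209)
U/F(-74, 96 - 12) = 79209/(-668) = 79209*(-1/668) = -79209/668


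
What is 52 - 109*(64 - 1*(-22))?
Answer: -9322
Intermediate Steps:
52 - 109*(64 - 1*(-22)) = 52 - 109*(64 + 22) = 52 - 109*86 = 52 - 9374 = -9322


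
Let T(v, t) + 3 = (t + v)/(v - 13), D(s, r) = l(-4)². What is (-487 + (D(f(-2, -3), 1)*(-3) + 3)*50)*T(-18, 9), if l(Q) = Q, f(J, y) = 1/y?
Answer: 229908/31 ≈ 7416.4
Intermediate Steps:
f(J, y) = 1/y
D(s, r) = 16 (D(s, r) = (-4)² = 16)
T(v, t) = -3 + (t + v)/(-13 + v) (T(v, t) = -3 + (t + v)/(v - 13) = -3 + (t + v)/(-13 + v))
(-487 + (D(f(-2, -3), 1)*(-3) + 3)*50)*T(-18, 9) = (-487 + (16*(-3) + 3)*50)*((39 + 9 - 2*(-18))/(-13 - 18)) = (-487 + (-48 + 3)*50)*((39 + 9 + 36)/(-31)) = (-487 - 45*50)*(-1/31*84) = (-487 - 2250)*(-84/31) = -2737*(-84/31) = 229908/31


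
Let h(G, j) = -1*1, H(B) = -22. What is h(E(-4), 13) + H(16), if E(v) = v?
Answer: -23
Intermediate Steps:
h(G, j) = -1
h(E(-4), 13) + H(16) = -1 - 22 = -23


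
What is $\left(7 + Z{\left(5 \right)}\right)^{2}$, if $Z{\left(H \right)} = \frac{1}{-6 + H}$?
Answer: $36$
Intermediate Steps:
$\left(7 + Z{\left(5 \right)}\right)^{2} = \left(7 + \frac{1}{-6 + 5}\right)^{2} = \left(7 + \frac{1}{-1}\right)^{2} = \left(7 - 1\right)^{2} = 6^{2} = 36$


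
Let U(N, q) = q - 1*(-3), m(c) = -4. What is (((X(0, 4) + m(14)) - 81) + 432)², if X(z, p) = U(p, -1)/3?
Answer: 1087849/9 ≈ 1.2087e+5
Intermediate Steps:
U(N, q) = 3 + q (U(N, q) = q + 3 = 3 + q)
X(z, p) = ⅔ (X(z, p) = (3 - 1)/3 = 2*(⅓) = ⅔)
(((X(0, 4) + m(14)) - 81) + 432)² = (((⅔ - 4) - 81) + 432)² = ((-10/3 - 81) + 432)² = (-253/3 + 432)² = (1043/3)² = 1087849/9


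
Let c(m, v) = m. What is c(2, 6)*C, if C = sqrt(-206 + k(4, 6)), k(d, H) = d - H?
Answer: 8*I*sqrt(13) ≈ 28.844*I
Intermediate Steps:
C = 4*I*sqrt(13) (C = sqrt(-206 + (4 - 1*6)) = sqrt(-206 + (4 - 6)) = sqrt(-206 - 2) = sqrt(-208) = 4*I*sqrt(13) ≈ 14.422*I)
c(2, 6)*C = 2*(4*I*sqrt(13)) = 8*I*sqrt(13)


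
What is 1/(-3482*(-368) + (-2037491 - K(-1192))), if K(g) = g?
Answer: -1/754923 ≈ -1.3246e-6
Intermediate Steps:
1/(-3482*(-368) + (-2037491 - K(-1192))) = 1/(-3482*(-368) + (-2037491 - 1*(-1192))) = 1/(1281376 + (-2037491 + 1192)) = 1/(1281376 - 2036299) = 1/(-754923) = -1/754923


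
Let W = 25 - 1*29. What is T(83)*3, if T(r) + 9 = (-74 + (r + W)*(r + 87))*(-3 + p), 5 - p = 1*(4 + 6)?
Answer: -320571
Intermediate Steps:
W = -4 (W = 25 - 29 = -4)
p = -5 (p = 5 - (4 + 6) = 5 - 10 = -5)
T(r) = 583 - 8*(-4 + r)*(87 + r) (T(r) = -9 + (-74 + (r - 4)*(r + 87))*(-3 - 5) = -9 + (-74 + (-4 + r)*(87 + r))*(-8) = -9 + (592 - 8*(-4 + r)*(87 + r)) = 583 - 8*(-4 + r)*(87 + r))
T(83)*3 = (3367 - 664*83 - 8*83²)*3 = (3367 - 55112 - 8*6889)*3 = (3367 - 55112 - 55112)*3 = -106857*3 = -320571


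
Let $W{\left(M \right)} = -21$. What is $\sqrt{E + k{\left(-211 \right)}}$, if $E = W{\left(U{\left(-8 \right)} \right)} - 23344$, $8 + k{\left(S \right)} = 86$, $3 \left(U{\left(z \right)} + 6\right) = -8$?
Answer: $i \sqrt{23287} \approx 152.6 i$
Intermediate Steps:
$U{\left(z \right)} = - \frac{26}{3}$ ($U{\left(z \right)} = -6 + \frac{1}{3} \left(-8\right) = -6 - \frac{8}{3} = - \frac{26}{3}$)
$k{\left(S \right)} = 78$ ($k{\left(S \right)} = -8 + 86 = 78$)
$E = -23365$ ($E = -21 - 23344 = -23365$)
$\sqrt{E + k{\left(-211 \right)}} = \sqrt{-23365 + 78} = \sqrt{-23287} = i \sqrt{23287}$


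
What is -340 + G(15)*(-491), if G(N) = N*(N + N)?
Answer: -221290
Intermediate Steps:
G(N) = 2*N² (G(N) = N*(2*N) = 2*N²)
-340 + G(15)*(-491) = -340 + (2*15²)*(-491) = -340 + (2*225)*(-491) = -340 + 450*(-491) = -340 - 220950 = -221290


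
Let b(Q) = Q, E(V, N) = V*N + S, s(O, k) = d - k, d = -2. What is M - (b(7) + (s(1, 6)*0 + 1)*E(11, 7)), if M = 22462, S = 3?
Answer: 22375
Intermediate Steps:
s(O, k) = -2 - k
E(V, N) = 3 + N*V (E(V, N) = V*N + 3 = N*V + 3 = 3 + N*V)
M - (b(7) + (s(1, 6)*0 + 1)*E(11, 7)) = 22462 - (7 + ((-2 - 1*6)*0 + 1)*(3 + 7*11)) = 22462 - (7 + ((-2 - 6)*0 + 1)*(3 + 77)) = 22462 - (7 + (-8*0 + 1)*80) = 22462 - (7 + (0 + 1)*80) = 22462 - (7 + 1*80) = 22462 - (7 + 80) = 22462 - 1*87 = 22462 - 87 = 22375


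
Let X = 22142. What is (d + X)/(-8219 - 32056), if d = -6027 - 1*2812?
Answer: -13303/40275 ≈ -0.33030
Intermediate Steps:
d = -8839 (d = -6027 - 2812 = -8839)
(d + X)/(-8219 - 32056) = (-8839 + 22142)/(-8219 - 32056) = 13303/(-40275) = 13303*(-1/40275) = -13303/40275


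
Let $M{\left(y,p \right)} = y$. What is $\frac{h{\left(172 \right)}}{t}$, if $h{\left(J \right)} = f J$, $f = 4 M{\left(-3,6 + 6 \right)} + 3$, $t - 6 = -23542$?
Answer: $\frac{387}{5884} \approx 0.065772$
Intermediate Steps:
$t = -23536$ ($t = 6 - 23542 = -23536$)
$f = -9$ ($f = 4 \left(-3\right) + 3 = -12 + 3 = -9$)
$h{\left(J \right)} = - 9 J$
$\frac{h{\left(172 \right)}}{t} = \frac{\left(-9\right) 172}{-23536} = \left(-1548\right) \left(- \frac{1}{23536}\right) = \frac{387}{5884}$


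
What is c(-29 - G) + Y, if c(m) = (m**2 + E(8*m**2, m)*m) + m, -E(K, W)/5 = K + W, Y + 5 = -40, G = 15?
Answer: 3399527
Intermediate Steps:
Y = -45 (Y = -5 - 40 = -45)
E(K, W) = -5*K - 5*W (E(K, W) = -5*(K + W) = -5*K - 5*W)
c(m) = m + m**2 + m*(-40*m**2 - 5*m) (c(m) = (m**2 + (-40*m**2 - 5*m)*m) + m = (m**2 + m*(-40*m**2 - 5*m)) + m = m + m**2 + m*(-40*m**2 - 5*m))
c(-29 - G) + Y = (-29 - 1*15)*(1 - 40*(-29 - 1*15)**2 - 4*(-29 - 1*15)) - 45 = (-29 - 15)*(1 - 40*(-29 - 15)**2 - 4*(-29 - 15)) - 45 = -44*(1 - 40*(-44)**2 - 4*(-44)) - 45 = -44*(1 - 40*1936 + 176) - 45 = -44*(1 - 77440 + 176) - 45 = -44*(-77263) - 45 = 3399572 - 45 = 3399527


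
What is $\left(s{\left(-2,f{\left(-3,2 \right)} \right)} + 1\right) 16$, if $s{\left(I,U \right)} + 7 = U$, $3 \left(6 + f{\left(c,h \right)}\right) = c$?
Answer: $-208$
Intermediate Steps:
$f{\left(c,h \right)} = -6 + \frac{c}{3}$
$s{\left(I,U \right)} = -7 + U$
$\left(s{\left(-2,f{\left(-3,2 \right)} \right)} + 1\right) 16 = \left(\left(-7 + \left(-6 + \frac{1}{3} \left(-3\right)\right)\right) + 1\right) 16 = \left(\left(-7 - 7\right) + 1\right) 16 = \left(-14 + 1\right) 16 = \left(-13\right) 16 = -208$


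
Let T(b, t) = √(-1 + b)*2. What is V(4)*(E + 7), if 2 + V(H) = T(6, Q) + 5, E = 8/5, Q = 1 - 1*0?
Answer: 129/5 + 86*√5/5 ≈ 64.260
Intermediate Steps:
Q = 1 (Q = 1 + 0 = 1)
T(b, t) = 2*√(-1 + b)
E = 8/5 (E = 8*(⅕) = 8/5 ≈ 1.6000)
V(H) = 3 + 2*√5 (V(H) = -2 + (2*√(-1 + 6) + 5) = -2 + (2*√5 + 5) = -2 + (5 + 2*√5) = 3 + 2*√5)
V(4)*(E + 7) = (3 + 2*√5)*(8/5 + 7) = (3 + 2*√5)*(43/5) = 129/5 + 86*√5/5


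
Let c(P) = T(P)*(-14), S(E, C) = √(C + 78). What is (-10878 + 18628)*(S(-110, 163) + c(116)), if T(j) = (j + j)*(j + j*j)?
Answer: -341634384000 + 7750*√241 ≈ -3.4163e+11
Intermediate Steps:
S(E, C) = √(78 + C)
T(j) = 2*j*(j + j²) (T(j) = (2*j)*(j + j²) = 2*j*(j + j²))
c(P) = -28*P²*(1 + P) (c(P) = (2*P²*(1 + P))*(-14) = -28*P²*(1 + P))
(-10878 + 18628)*(S(-110, 163) + c(116)) = (-10878 + 18628)*(√(78 + 163) + 28*116²*(-1 - 1*116)) = 7750*(√241 + 28*13456*(-1 - 116)) = 7750*(√241 + 28*13456*(-117)) = 7750*(√241 - 44081856) = 7750*(-44081856 + √241) = -341634384000 + 7750*√241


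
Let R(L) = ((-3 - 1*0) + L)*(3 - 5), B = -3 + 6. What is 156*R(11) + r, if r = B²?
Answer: -2487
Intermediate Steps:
B = 3
R(L) = 6 - 2*L (R(L) = ((-3 + 0) + L)*(-2) = (-3 + L)*(-2) = 6 - 2*L)
r = 9 (r = 3² = 9)
156*R(11) + r = 156*(6 - 2*11) + 9 = 156*(6 - 22) + 9 = 156*(-16) + 9 = -2496 + 9 = -2487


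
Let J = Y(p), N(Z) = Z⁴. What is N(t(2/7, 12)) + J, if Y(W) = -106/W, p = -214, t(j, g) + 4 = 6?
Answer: 1765/107 ≈ 16.495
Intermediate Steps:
t(j, g) = 2 (t(j, g) = -4 + 6 = 2)
J = 53/107 (J = -106/(-214) = -106*(-1/214) = 53/107 ≈ 0.49533)
N(t(2/7, 12)) + J = 2⁴ + 53/107 = 16 + 53/107 = 1765/107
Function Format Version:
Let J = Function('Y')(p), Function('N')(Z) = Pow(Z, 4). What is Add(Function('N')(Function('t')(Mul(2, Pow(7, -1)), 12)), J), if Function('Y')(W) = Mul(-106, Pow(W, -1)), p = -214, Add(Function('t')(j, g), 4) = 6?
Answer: Rational(1765, 107) ≈ 16.495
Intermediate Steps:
Function('t')(j, g) = 2 (Function('t')(j, g) = Add(-4, 6) = 2)
J = Rational(53, 107) (J = Mul(-106, Pow(-214, -1)) = Mul(-106, Rational(-1, 214)) = Rational(53, 107) ≈ 0.49533)
Add(Function('N')(Function('t')(Mul(2, Pow(7, -1)), 12)), J) = Add(Pow(2, 4), Rational(53, 107)) = Add(16, Rational(53, 107)) = Rational(1765, 107)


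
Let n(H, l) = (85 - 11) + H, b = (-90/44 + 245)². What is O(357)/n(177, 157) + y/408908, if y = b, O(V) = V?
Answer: 77825220779/49675779472 ≈ 1.5667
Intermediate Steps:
b = 28569025/484 (b = (-90*1/44 + 245)² = (-45/22 + 245)² = (5345/22)² = 28569025/484 ≈ 59027.)
n(H, l) = 74 + H
y = 28569025/484 ≈ 59027.
O(357)/n(177, 157) + y/408908 = 357/(74 + 177) + (28569025/484)/408908 = 357/251 + (28569025/484)*(1/408908) = 357*(1/251) + 28569025/197911472 = 357/251 + 28569025/197911472 = 77825220779/49675779472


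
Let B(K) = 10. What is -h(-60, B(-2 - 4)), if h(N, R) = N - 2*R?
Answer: 80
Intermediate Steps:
-h(-60, B(-2 - 4)) = -(-60 - 2*10) = -(-60 - 20) = -1*(-80) = 80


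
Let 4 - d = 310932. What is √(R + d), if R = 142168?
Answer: 2*I*√42190 ≈ 410.8*I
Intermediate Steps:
d = -310928 (d = 4 - 1*310932 = 4 - 310932 = -310928)
√(R + d) = √(142168 - 310928) = √(-168760) = 2*I*√42190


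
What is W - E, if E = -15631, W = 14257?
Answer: 29888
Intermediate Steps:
W - E = 14257 - 1*(-15631) = 14257 + 15631 = 29888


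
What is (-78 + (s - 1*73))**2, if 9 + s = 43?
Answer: 13689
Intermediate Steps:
s = 34 (s = -9 + 43 = 34)
(-78 + (s - 1*73))**2 = (-78 + (34 - 1*73))**2 = (-78 + (34 - 73))**2 = (-78 - 39)**2 = (-117)**2 = 13689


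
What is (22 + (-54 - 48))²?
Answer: 6400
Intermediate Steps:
(22 + (-54 - 48))² = (22 - 102)² = (-80)² = 6400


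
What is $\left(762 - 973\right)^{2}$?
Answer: $44521$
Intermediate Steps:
$\left(762 - 973\right)^{2} = \left(-211\right)^{2} = 44521$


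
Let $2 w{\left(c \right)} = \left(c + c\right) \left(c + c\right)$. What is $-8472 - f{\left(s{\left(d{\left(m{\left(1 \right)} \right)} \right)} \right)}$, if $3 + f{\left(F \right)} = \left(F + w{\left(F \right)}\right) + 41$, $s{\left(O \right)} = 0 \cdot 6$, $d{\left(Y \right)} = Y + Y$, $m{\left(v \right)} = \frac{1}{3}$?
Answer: $-8510$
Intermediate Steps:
$m{\left(v \right)} = \frac{1}{3}$
$w{\left(c \right)} = 2 c^{2}$ ($w{\left(c \right)} = \frac{\left(c + c\right) \left(c + c\right)}{2} = \frac{2 c 2 c}{2} = \frac{4 c^{2}}{2} = 2 c^{2}$)
$d{\left(Y \right)} = 2 Y$
$s{\left(O \right)} = 0$
$f{\left(F \right)} = 38 + F + 2 F^{2}$ ($f{\left(F \right)} = -3 + \left(\left(F + 2 F^{2}\right) + 41\right) = -3 + \left(41 + F + 2 F^{2}\right) = 38 + F + 2 F^{2}$)
$-8472 - f{\left(s{\left(d{\left(m{\left(1 \right)} \right)} \right)} \right)} = -8472 - \left(38 + 0 + 2 \cdot 0^{2}\right) = -8472 - \left(38 + 0 + 2 \cdot 0\right) = -8472 - \left(38 + 0 + 0\right) = -8472 - 38 = -8510$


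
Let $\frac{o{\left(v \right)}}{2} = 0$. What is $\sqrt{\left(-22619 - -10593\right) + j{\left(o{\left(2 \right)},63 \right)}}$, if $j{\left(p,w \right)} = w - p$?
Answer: $i \sqrt{11963} \approx 109.38 i$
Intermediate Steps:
$o{\left(v \right)} = 0$ ($o{\left(v \right)} = 2 \cdot 0 = 0$)
$\sqrt{\left(-22619 - -10593\right) + j{\left(o{\left(2 \right)},63 \right)}} = \sqrt{\left(-22619 - -10593\right) + \left(63 - 0\right)} = \sqrt{\left(-22619 + 10593\right) + \left(63 + 0\right)} = \sqrt{-12026 + 63} = \sqrt{-11963} = i \sqrt{11963}$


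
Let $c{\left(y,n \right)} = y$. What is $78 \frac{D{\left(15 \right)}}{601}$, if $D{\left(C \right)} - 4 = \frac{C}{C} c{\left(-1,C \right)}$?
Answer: $\frac{234}{601} \approx 0.38935$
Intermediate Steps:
$D{\left(C \right)} = 3$ ($D{\left(C \right)} = 4 + \frac{C}{C} \left(-1\right) = 4 + 1 \left(-1\right) = 4 - 1 = 3$)
$78 \frac{D{\left(15 \right)}}{601} = 78 \cdot \frac{3}{601} = \frac{234}{601}$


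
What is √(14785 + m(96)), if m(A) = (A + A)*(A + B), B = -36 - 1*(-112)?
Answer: √47809 ≈ 218.65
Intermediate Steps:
B = 76 (B = -36 + 112 = 76)
m(A) = 2*A*(76 + A) (m(A) = (A + A)*(A + 76) = (2*A)*(76 + A) = 2*A*(76 + A))
√(14785 + m(96)) = √(14785 + 2*96*(76 + 96)) = √(14785 + 2*96*172) = √(14785 + 33024) = √47809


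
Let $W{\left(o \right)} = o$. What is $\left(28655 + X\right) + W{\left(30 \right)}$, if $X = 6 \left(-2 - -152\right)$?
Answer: $29585$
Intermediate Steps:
$X = 900$ ($X = 6 \left(-2 + 152\right) = 6 \cdot 150 = 900$)
$\left(28655 + X\right) + W{\left(30 \right)} = \left(28655 + 900\right) + 30 = 29555 + 30 = 29585$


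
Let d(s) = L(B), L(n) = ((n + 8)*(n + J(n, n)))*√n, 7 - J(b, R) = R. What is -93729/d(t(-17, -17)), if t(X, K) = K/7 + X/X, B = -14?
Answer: -31243*I*√14/196 ≈ -596.43*I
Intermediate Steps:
J(b, R) = 7 - R
t(X, K) = 1 + K/7 (t(X, K) = K*(⅐) + 1 = K/7 + 1 = 1 + K/7)
L(n) = √n*(56 + 7*n) (L(n) = ((n + 8)*(n + (7 - n)))*√n = ((8 + n)*7)*√n = (56 + 7*n)*√n = √n*(56 + 7*n))
d(s) = -42*I*√14 (d(s) = 7*√(-14)*(8 - 14) = 7*(I*√14)*(-6) = -42*I*√14)
-93729/d(t(-17, -17)) = -93729*I*√14/588 = -31243*I*√14/196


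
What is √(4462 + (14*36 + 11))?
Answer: 3*√553 ≈ 70.548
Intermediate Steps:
√(4462 + (14*36 + 11)) = √(4462 + (504 + 11)) = √(4462 + 515) = √4977 = 3*√553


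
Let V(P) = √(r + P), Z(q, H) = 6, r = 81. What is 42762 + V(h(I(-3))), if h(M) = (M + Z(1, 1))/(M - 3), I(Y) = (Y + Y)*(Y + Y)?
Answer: 42762 + √9955/11 ≈ 42771.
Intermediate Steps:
I(Y) = 4*Y² (I(Y) = (2*Y)*(2*Y) = 4*Y²)
h(M) = (6 + M)/(-3 + M) (h(M) = (M + 6)/(M - 3) = (6 + M)/(-3 + M))
V(P) = √(81 + P)
42762 + V(h(I(-3))) = 42762 + √(81 + (6 + 4*(-3)²)/(-3 + 4*(-3)²)) = 42762 + √(81 + (6 + 4*9)/(-3 + 4*9)) = 42762 + √(81 + (6 + 36)/(-3 + 36)) = 42762 + √(81 + 42/33) = 42762 + √(81 + (1/33)*42) = 42762 + √(81 + 14/11) = 42762 + √(905/11) = 42762 + √9955/11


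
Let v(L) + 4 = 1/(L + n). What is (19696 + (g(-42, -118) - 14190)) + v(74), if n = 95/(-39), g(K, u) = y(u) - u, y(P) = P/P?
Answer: 15688250/2791 ≈ 5621.0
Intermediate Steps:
y(P) = 1
g(K, u) = 1 - u
n = -95/39 (n = 95*(-1/39) = -95/39 ≈ -2.4359)
v(L) = -4 + 1/(-95/39 + L) (v(L) = -4 + 1/(L - 95/39) = -4 + 1/(-95/39 + L))
(19696 + (g(-42, -118) - 14190)) + v(74) = (19696 + ((1 - 1*(-118)) - 14190)) + (419 - 156*74)/(-95 + 39*74) = (19696 + ((1 + 118) - 14190)) + (419 - 11544)/(-95 + 2886) = (19696 + (119 - 14190)) - 11125/2791 = (19696 - 14071) + (1/2791)*(-11125) = 5625 - 11125/2791 = 15688250/2791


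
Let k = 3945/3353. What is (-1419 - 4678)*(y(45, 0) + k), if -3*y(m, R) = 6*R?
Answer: -3436095/479 ≈ -7173.5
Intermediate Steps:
k = 3945/3353 (k = 3945*(1/3353) = 3945/3353 ≈ 1.1766)
y(m, R) = -2*R
(-1419 - 4678)*(y(45, 0) + k) = (-1419 - 4678)*(-2*0 + 3945/3353) = -6097*(0 + 3945/3353) = -6097*3945/3353 = -3436095/479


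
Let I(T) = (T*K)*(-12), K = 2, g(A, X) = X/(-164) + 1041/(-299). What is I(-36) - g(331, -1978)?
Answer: 20973203/24518 ≈ 855.42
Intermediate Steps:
g(A, X) = -1041/299 - X/164 (g(A, X) = X*(-1/164) + 1041*(-1/299) = -X/164 - 1041/299 = -1041/299 - X/164)
I(T) = -24*T (I(T) = (T*2)*(-12) = (2*T)*(-12) = -24*T)
I(-36) - g(331, -1978) = -24*(-36) - (-1041/299 - 1/164*(-1978)) = 864 - (-1041/299 + 989/82) = 864 - 1*210349/24518 = 864 - 210349/24518 = 20973203/24518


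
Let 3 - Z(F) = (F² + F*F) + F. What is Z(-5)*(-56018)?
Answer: 2352756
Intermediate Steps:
Z(F) = 3 - F - 2*F² (Z(F) = 3 - ((F² + F*F) + F) = 3 - ((F² + F²) + F) = 3 - (2*F² + F) = 3 - (F + 2*F²) = 3 + (-F - 2*F²) = 3 - F - 2*F²)
Z(-5)*(-56018) = (3 - 1*(-5) - 2*(-5)²)*(-56018) = (3 + 5 - 2*25)*(-56018) = (3 + 5 - 50)*(-56018) = -42*(-56018) = 2352756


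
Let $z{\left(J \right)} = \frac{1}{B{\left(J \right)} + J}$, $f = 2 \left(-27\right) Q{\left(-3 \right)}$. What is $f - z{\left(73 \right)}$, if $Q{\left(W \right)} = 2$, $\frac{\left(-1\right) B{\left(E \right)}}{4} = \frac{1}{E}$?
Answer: $- \frac{575173}{5325} \approx -108.01$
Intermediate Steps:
$B{\left(E \right)} = - \frac{4}{E}$
$f = -108$ ($f = 2 \left(-27\right) 2 = \left(-54\right) 2 = -108$)
$z{\left(J \right)} = \frac{1}{J - \frac{4}{J}}$ ($z{\left(J \right)} = \frac{1}{- \frac{4}{J} + J} = \frac{1}{J - \frac{4}{J}}$)
$f - z{\left(73 \right)} = -108 - \frac{73}{-4 + 73^{2}} = -108 - \frac{73}{-4 + 5329} = -108 - \frac{73}{5325} = - \frac{575173}{5325}$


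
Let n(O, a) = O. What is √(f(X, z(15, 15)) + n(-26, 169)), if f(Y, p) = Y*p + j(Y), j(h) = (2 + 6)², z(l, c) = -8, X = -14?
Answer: 5*√6 ≈ 12.247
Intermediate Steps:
j(h) = 64 (j(h) = 8² = 64)
f(Y, p) = 64 + Y*p (f(Y, p) = Y*p + 64 = 64 + Y*p)
√(f(X, z(15, 15)) + n(-26, 169)) = √((64 - 14*(-8)) - 26) = √((64 + 112) - 26) = √(176 - 26) = √150 = 5*√6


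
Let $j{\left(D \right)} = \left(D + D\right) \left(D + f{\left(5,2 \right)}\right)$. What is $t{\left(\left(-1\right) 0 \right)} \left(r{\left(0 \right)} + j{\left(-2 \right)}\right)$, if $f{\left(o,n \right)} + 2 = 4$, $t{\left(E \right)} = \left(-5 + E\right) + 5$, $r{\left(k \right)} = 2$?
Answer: $0$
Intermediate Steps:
$t{\left(E \right)} = E$
$f{\left(o,n \right)} = 2$ ($f{\left(o,n \right)} = -2 + 4 = 2$)
$j{\left(D \right)} = 2 D \left(2 + D\right)$ ($j{\left(D \right)} = \left(D + D\right) \left(D + 2\right) = 2 D \left(2 + D\right)$)
$t{\left(\left(-1\right) 0 \right)} \left(r{\left(0 \right)} + j{\left(-2 \right)}\right) = \left(-1\right) 0 \left(2 + 2 \left(-2\right) \left(2 - 2\right)\right) = 0 \left(2 + 2 \left(-2\right) 0\right) = 0 \left(2 + 0\right) = 0 \cdot 2 = 0$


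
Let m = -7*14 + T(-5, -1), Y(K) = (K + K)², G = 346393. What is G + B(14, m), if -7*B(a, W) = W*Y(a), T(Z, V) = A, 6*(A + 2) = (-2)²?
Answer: 1072555/3 ≈ 3.5752e+5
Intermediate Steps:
A = -4/3 (A = -2 + (⅙)*(-2)² = -2 + (⅙)*4 = -2 + ⅔ = -4/3 ≈ -1.3333)
T(Z, V) = -4/3
Y(K) = 4*K² (Y(K) = (2*K)² = 4*K²)
m = -298/3 (m = -7*14 - 4/3 = -98 - 4/3 = -298/3 ≈ -99.333)
B(a, W) = -4*W*a²/7 (B(a, W) = -W*4*a²/7 = -4*W*a²/7)
G + B(14, m) = 346393 - 4/7*(-298/3)*14² = 346393 - 4/7*(-298/3)*196 = 346393 + 33376/3 = 1072555/3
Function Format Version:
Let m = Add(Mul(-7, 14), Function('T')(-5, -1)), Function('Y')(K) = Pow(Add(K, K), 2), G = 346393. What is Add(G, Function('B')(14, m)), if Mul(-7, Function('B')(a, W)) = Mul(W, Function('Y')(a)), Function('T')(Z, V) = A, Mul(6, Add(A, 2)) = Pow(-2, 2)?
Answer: Rational(1072555, 3) ≈ 3.5752e+5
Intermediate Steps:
A = Rational(-4, 3) (A = Add(-2, Mul(Rational(1, 6), Pow(-2, 2))) = Add(-2, Mul(Rational(1, 6), 4)) = Add(-2, Rational(2, 3)) = Rational(-4, 3) ≈ -1.3333)
Function('T')(Z, V) = Rational(-4, 3)
Function('Y')(K) = Mul(4, Pow(K, 2)) (Function('Y')(K) = Pow(Mul(2, K), 2) = Mul(4, Pow(K, 2)))
m = Rational(-298, 3) (m = Add(Mul(-7, 14), Rational(-4, 3)) = Add(-98, Rational(-4, 3)) = Rational(-298, 3) ≈ -99.333)
Function('B')(a, W) = Mul(Rational(-4, 7), W, Pow(a, 2)) (Function('B')(a, W) = Mul(Rational(-1, 7), Mul(W, Mul(4, Pow(a, 2)))) = Mul(Rational(-1, 7), Mul(4, W, Pow(a, 2))) = Mul(Rational(-4, 7), W, Pow(a, 2)))
Add(G, Function('B')(14, m)) = Add(346393, Mul(Rational(-4, 7), Rational(-298, 3), Pow(14, 2))) = Add(346393, Mul(Rational(-4, 7), Rational(-298, 3), 196)) = Add(346393, Rational(33376, 3)) = Rational(1072555, 3)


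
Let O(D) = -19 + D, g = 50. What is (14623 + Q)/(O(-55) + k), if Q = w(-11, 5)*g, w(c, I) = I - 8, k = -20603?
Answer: -14473/20677 ≈ -0.69996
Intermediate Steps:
w(c, I) = -8 + I
Q = -150 (Q = (-8 + 5)*50 = -3*50 = -150)
(14623 + Q)/(O(-55) + k) = (14623 - 150)/((-19 - 55) - 20603) = 14473/(-74 - 20603) = 14473/(-20677) = 14473*(-1/20677) = -14473/20677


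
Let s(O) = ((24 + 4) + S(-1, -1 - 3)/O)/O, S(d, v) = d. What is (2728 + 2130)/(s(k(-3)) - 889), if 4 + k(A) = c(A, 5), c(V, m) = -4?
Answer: -310912/57121 ≈ -5.4430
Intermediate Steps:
k(A) = -8 (k(A) = -4 - 4 = -8)
s(O) = (28 - 1/O)/O (s(O) = ((24 + 4) - 1/O)/O = (28 - 1/O)/O)
(2728 + 2130)/(s(k(-3)) - 889) = (2728 + 2130)/((-1 + 28*(-8))/(-8)² - 889) = 4858/((-1 - 224)/64 - 889) = 4858/((1/64)*(-225) - 889) = 4858/(-225/64 - 889) = 4858/(-57121/64) = 4858*(-64/57121) = -310912/57121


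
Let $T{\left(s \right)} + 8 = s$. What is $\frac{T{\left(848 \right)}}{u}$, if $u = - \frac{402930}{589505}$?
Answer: $- \frac{16506140}{13431} \approx -1229.0$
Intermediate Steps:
$u = - \frac{80586}{117901}$ ($u = \left(-402930\right) \frac{1}{589505} = - \frac{80586}{117901} \approx -0.68351$)
$T{\left(s \right)} = -8 + s$
$\frac{T{\left(848 \right)}}{u} = \frac{-8 + 848}{- \frac{80586}{117901}} = 840 \left(- \frac{117901}{80586}\right) = - \frac{16506140}{13431}$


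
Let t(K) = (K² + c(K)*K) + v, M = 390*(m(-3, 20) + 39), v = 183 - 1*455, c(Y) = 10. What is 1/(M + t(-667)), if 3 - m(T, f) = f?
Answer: 1/446527 ≈ 2.2395e-6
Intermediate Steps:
v = -272 (v = 183 - 455 = -272)
m(T, f) = 3 - f
M = 8580 (M = 390*((3 - 1*20) + 39) = 390*((3 - 20) + 39) = 390*(-17 + 39) = 390*22 = 8580)
t(K) = -272 + K² + 10*K (t(K) = (K² + 10*K) - 272 = -272 + K² + 10*K)
1/(M + t(-667)) = 1/(8580 + (-272 + (-667)² + 10*(-667))) = 1/(8580 + (-272 + 444889 - 6670)) = 1/(8580 + 437947) = 1/446527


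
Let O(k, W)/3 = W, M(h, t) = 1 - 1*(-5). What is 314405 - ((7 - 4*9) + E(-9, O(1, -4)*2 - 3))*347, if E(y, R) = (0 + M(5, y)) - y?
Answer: 319263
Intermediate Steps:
M(h, t) = 6 (M(h, t) = 1 + 5 = 6)
O(k, W) = 3*W
E(y, R) = 6 - y (E(y, R) = (0 + 6) - y = 6 - y)
314405 - ((7 - 4*9) + E(-9, O(1, -4)*2 - 3))*347 = 314405 - ((7 - 4*9) + (6 - 1*(-9)))*347 = 314405 - ((7 - 36) + (6 + 9))*347 = 314405 - (-29 + 15)*347 = 314405 - (-14)*347 = 314405 - 1*(-4858) = 314405 + 4858 = 319263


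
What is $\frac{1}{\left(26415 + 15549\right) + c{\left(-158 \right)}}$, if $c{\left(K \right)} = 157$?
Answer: $\frac{1}{42121} \approx 2.3741 \cdot 10^{-5}$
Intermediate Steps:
$\frac{1}{\left(26415 + 15549\right) + c{\left(-158 \right)}} = \frac{1}{\left(26415 + 15549\right) + 157} = \frac{1}{41964 + 157} = \frac{1}{42121}$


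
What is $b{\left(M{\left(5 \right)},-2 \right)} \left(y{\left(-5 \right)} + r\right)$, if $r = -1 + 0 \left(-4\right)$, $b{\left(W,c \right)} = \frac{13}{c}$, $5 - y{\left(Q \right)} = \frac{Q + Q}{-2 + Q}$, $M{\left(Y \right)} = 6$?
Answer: $- \frac{117}{7} \approx -16.714$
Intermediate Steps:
$y{\left(Q \right)} = 5 - \frac{2 Q}{-2 + Q}$ ($y{\left(Q \right)} = 5 - \frac{Q + Q}{-2 + Q} = 5 - \frac{2 Q}{-2 + Q}$)
$r = -1$ ($r = -1 + 0 = -1$)
$b{\left(M{\left(5 \right)},-2 \right)} \left(y{\left(-5 \right)} + r\right) = \frac{13}{-2} \left(\frac{-10 + 3 \left(-5\right)}{-2 - 5} - 1\right) = 13 \left(- \frac{1}{2}\right) \left(\frac{-10 - 15}{-7} - 1\right) = - \frac{13 \left(\left(- \frac{1}{7}\right) \left(-25\right) - 1\right)}{2} = - \frac{13 \left(\frac{25}{7} - 1\right)}{2} = \left(- \frac{13}{2}\right) \frac{18}{7} = - \frac{117}{7}$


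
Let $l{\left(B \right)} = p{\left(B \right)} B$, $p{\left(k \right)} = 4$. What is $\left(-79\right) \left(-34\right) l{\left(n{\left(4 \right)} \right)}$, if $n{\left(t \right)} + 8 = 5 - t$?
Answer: $-75208$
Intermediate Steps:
$n{\left(t \right)} = -3 - t$ ($n{\left(t \right)} = -8 - \left(-5 + t\right) = -3 - t$)
$l{\left(B \right)} = 4 B$
$\left(-79\right) \left(-34\right) l{\left(n{\left(4 \right)} \right)} = \left(-79\right) \left(-34\right) 4 \left(-3 - 4\right) = 2686 \cdot 4 \left(-3 - 4\right) = 2686 \cdot 4 \left(-7\right) = 2686 \left(-28\right) = -75208$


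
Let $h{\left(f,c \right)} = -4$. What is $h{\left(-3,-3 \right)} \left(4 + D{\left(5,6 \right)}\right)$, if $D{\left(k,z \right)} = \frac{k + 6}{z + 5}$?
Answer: $-20$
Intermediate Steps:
$D{\left(k,z \right)} = \frac{6 + k}{5 + z}$
$h{\left(-3,-3 \right)} \left(4 + D{\left(5,6 \right)}\right) = - 4 \left(4 + \frac{6 + 5}{5 + 6}\right) = - 4 \left(4 + \frac{1}{11} \cdot 11\right) = - 4 \left(4 + 1\right) = \left(-4\right) 5 = -20$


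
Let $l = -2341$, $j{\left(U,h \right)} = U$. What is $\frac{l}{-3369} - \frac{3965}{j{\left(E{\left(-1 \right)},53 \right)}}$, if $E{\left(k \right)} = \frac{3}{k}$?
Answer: $\frac{1485012}{1123} \approx 1322.4$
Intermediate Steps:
$\frac{l}{-3369} - \frac{3965}{j{\left(E{\left(-1 \right)},53 \right)}} = - \frac{2341}{-3369} - \frac{3965}{3 \frac{1}{-1}} = \left(-2341\right) \left(- \frac{1}{3369}\right) - \frac{3965}{3 \left(-1\right)} = \frac{2341}{3369} - \frac{3965}{-3} = \frac{2341}{3369} - - \frac{3965}{3} = \frac{2341}{3369} + \frac{3965}{3} = \frac{1485012}{1123}$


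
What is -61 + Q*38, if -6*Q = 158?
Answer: -3185/3 ≈ -1061.7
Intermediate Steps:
Q = -79/3 (Q = -⅙*158 = -79/3 ≈ -26.333)
-61 + Q*38 = -61 - 79/3*38 = -61 - 3002/3 = -3185/3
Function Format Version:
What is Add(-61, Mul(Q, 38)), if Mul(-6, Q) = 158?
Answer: Rational(-3185, 3) ≈ -1061.7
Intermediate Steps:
Q = Rational(-79, 3) (Q = Mul(Rational(-1, 6), 158) = Rational(-79, 3) ≈ -26.333)
Add(-61, Mul(Q, 38)) = Add(-61, Mul(Rational(-79, 3), 38)) = Add(-61, Rational(-3002, 3)) = Rational(-3185, 3)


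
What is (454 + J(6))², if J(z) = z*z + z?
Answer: 246016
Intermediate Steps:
J(z) = z + z² (J(z) = z² + z = z + z²)
(454 + J(6))² = (454 + 6*(1 + 6))² = (454 + 6*7)² = (454 + 42)² = 496² = 246016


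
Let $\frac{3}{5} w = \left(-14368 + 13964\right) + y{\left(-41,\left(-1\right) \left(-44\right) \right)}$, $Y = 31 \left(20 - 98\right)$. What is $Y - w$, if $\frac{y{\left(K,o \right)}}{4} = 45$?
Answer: $- \frac{6134}{3} \approx -2044.7$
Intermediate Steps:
$y{\left(K,o \right)} = 180$ ($y{\left(K,o \right)} = 4 \cdot 45 = 180$)
$Y = -2418$ ($Y = 31 \left(-78\right) = -2418$)
$w = - \frac{1120}{3}$ ($w = \frac{5 \left(\left(-14368 + 13964\right) + 180\right)}{3} = \frac{5 \left(-404 + 180\right)}{3} = \frac{5}{3} \left(-224\right) = - \frac{1120}{3} \approx -373.33$)
$Y - w = -2418 - - \frac{1120}{3} = -2418 + \frac{1120}{3} = - \frac{6134}{3}$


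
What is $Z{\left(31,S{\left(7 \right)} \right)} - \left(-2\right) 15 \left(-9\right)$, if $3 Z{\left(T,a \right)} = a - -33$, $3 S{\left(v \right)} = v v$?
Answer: $- \frac{2282}{9} \approx -253.56$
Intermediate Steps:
$S{\left(v \right)} = \frac{v^{2}}{3}$ ($S{\left(v \right)} = \frac{v v}{3} = \frac{v^{2}}{3}$)
$Z{\left(T,a \right)} = 11 + \frac{a}{3}$ ($Z{\left(T,a \right)} = \frac{a - -33}{3} = \frac{a + 33}{3} = \frac{33 + a}{3} = 11 + \frac{a}{3}$)
$Z{\left(31,S{\left(7 \right)} \right)} - \left(-2\right) 15 \left(-9\right) = \left(11 + \frac{\frac{1}{3} \cdot 7^{2}}{3}\right) - \left(-2\right) 15 \left(-9\right) = \left(11 + \frac{\frac{1}{3} \cdot 49}{3}\right) - \left(-30\right) \left(-9\right) = \left(11 + \frac{1}{3} \cdot \frac{49}{3}\right) - 270 = \left(11 + \frac{49}{9}\right) - 270 = \frac{148}{9} - 270 = - \frac{2282}{9}$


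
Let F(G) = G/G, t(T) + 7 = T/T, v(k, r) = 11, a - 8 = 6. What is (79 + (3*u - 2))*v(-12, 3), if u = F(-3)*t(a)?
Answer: 649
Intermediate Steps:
a = 14 (a = 8 + 6 = 14)
t(T) = -6 (t(T) = -7 + T/T = -7 + 1 = -6)
F(G) = 1
u = -6 (u = 1*(-6) = -6)
(79 + (3*u - 2))*v(-12, 3) = (79 + (3*(-6) - 2))*11 = (79 + (-18 - 2))*11 = (79 - 20)*11 = 59*11 = 649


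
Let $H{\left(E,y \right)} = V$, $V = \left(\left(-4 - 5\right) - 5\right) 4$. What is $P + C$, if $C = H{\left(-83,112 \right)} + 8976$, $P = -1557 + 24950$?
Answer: $32313$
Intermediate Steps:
$P = 23393$
$V = -56$ ($V = \left(-9 - 5\right) 4 = \left(-14\right) 4 = -56$)
$H{\left(E,y \right)} = -56$
$C = 8920$ ($C = -56 + 8976 = 8920$)
$P + C = 23393 + 8920 = 32313$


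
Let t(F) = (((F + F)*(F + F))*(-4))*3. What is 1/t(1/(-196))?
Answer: -2401/3 ≈ -800.33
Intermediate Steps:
t(F) = -48*F² (t(F) = (((2*F)*(2*F))*(-4))*3 = ((4*F²)*(-4))*3 = -16*F²*3 = -48*F²)
1/t(1/(-196)) = 1/(-48*(1/(-196))²) = 1/(-48*(-1/196)²) = 1/(-48*1/38416) = 1/(-3/2401) = -2401/3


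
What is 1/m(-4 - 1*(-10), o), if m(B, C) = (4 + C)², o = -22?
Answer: 1/324 ≈ 0.0030864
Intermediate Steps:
1/m(-4 - 1*(-10), o) = 1/((4 - 22)²) = 1/((-18)²) = 1/324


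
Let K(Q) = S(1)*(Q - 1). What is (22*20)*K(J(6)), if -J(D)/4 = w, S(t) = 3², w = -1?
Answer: 11880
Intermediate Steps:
S(t) = 9
J(D) = 4 (J(D) = -4*(-1) = 4)
K(Q) = -9 + 9*Q (K(Q) = 9*(Q - 1) = 9*(-1 + Q) = -9 + 9*Q)
(22*20)*K(J(6)) = (22*20)*(-9 + 9*4) = 440*(-9 + 36) = 440*27 = 11880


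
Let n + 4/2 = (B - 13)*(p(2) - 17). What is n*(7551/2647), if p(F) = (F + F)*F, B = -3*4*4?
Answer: 4130397/2647 ≈ 1560.4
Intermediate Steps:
B = -48 (B = -12*4 = -48)
p(F) = 2*F**2 (p(F) = (2*F)*F = 2*F**2)
n = 547 (n = -2 + (-48 - 13)*(2*2**2 - 17) = -2 - 61*(2*4 - 17) = -2 - 61*(8 - 17) = -2 - 61*(-9) = -2 + 549 = 547)
n*(7551/2647) = 547*(7551/2647) = 4130397/2647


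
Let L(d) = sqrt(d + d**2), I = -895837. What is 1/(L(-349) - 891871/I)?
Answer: -798971041027/97467340981585547 + 1605047861138*sqrt(30363)/97467340981585547 ≈ 0.0028613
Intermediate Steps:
1/(L(-349) - 891871/I) = 1/(sqrt(-349*(1 - 349)) - 891871/(-895837)) = 1/(sqrt(-349*(-348)) - 891871*(-1/895837)) = 1/(sqrt(121452) + 891871/895837) = 1/(2*sqrt(30363) + 891871/895837) = 1/(891871/895837 + 2*sqrt(30363))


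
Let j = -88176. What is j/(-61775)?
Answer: 88176/61775 ≈ 1.4274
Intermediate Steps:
j/(-61775) = -88176/(-61775) = -88176*(-1/61775) = 88176/61775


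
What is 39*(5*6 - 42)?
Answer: -468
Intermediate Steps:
39*(5*6 - 42) = 39*(30 - 42) = 39*(-12) = -468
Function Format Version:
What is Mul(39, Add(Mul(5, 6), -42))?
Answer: -468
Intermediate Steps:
Mul(39, Add(Mul(5, 6), -42)) = Mul(39, Add(30, -42)) = Mul(39, -12) = -468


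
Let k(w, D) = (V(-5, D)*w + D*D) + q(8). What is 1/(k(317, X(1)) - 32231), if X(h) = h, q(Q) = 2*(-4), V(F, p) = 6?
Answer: -1/30336 ≈ -3.2964e-5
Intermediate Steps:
q(Q) = -8
k(w, D) = -8 + D² + 6*w (k(w, D) = (6*w + D*D) - 8 = (6*w + D²) - 8 = (D² + 6*w) - 8 = -8 + D² + 6*w)
1/(k(317, X(1)) - 32231) = 1/((-8 + 1² + 6*317) - 32231) = 1/((-8 + 1 + 1902) - 32231) = 1/(1895 - 32231) = 1/(-30336) = -1/30336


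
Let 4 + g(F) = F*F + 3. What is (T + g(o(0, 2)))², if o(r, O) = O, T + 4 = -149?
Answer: 22500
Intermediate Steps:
T = -153 (T = -4 - 149 = -153)
g(F) = -1 + F² (g(F) = -4 + (F*F + 3) = -4 + (F² + 3) = -4 + (3 + F²) = -1 + F²)
(T + g(o(0, 2)))² = (-153 + (-1 + 2²))² = (-153 + (-1 + 4))² = (-153 + 3)² = (-150)² = 22500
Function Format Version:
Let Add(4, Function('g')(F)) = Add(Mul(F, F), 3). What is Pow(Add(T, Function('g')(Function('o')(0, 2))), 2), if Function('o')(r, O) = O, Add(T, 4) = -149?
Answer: 22500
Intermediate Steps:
T = -153 (T = Add(-4, -149) = -153)
Function('g')(F) = Add(-1, Pow(F, 2)) (Function('g')(F) = Add(-4, Add(Mul(F, F), 3)) = Add(-4, Add(Pow(F, 2), 3)) = Add(-4, Add(3, Pow(F, 2))) = Add(-1, Pow(F, 2)))
Pow(Add(T, Function('g')(Function('o')(0, 2))), 2) = Pow(Add(-153, Add(-1, Pow(2, 2))), 2) = Pow(Add(-153, Add(-1, 4)), 2) = Pow(Add(-153, 3), 2) = Pow(-150, 2) = 22500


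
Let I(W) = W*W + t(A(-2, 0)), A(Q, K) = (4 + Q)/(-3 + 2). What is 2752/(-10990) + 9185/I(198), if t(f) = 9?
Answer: -3485513/215475435 ≈ -0.016176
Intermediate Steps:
A(Q, K) = -4 - Q (A(Q, K) = (4 + Q)/(-1) = (4 + Q)*(-1) = -4 - Q)
I(W) = 9 + W**2 (I(W) = W*W + 9 = W**2 + 9 = 9 + W**2)
2752/(-10990) + 9185/I(198) = 2752/(-10990) + 9185/(9 + 198**2) = 2752*(-1/10990) + 9185/(9 + 39204) = -1376/5495 + 9185/39213 = -3485513/215475435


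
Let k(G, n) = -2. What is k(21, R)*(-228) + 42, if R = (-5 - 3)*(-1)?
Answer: 498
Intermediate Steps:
R = 8 (R = -8*(-1) = 8)
k(21, R)*(-228) + 42 = -2*(-228) + 42 = 456 + 42 = 498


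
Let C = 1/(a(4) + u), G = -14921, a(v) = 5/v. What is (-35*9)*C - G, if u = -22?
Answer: 1239703/83 ≈ 14936.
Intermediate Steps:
C = -4/83 (C = 1/(5/4 - 22) = 1/(-83/4) = -4/83 ≈ -0.048193)
(-35*9)*C - G = -35*9*(-4/83) - 1*(-14921) = -315*(-4/83) + 14921 = 1260/83 + 14921 = 1239703/83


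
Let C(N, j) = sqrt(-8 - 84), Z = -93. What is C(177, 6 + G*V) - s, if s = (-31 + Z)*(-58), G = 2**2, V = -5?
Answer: -7192 + 2*I*sqrt(23) ≈ -7192.0 + 9.5917*I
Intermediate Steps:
G = 4
C(N, j) = 2*I*sqrt(23) (C(N, j) = sqrt(-92) = 2*I*sqrt(23))
s = 7192 (s = (-31 - 93)*(-58) = -124*(-58) = 7192)
C(177, 6 + G*V) - s = 2*I*sqrt(23) - 1*7192 = 2*I*sqrt(23) - 7192 = -7192 + 2*I*sqrt(23)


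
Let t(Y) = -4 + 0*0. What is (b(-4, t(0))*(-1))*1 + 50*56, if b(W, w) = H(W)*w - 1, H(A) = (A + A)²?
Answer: 3057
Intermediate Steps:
H(A) = 4*A² (H(A) = (2*A)² = 4*A²)
t(Y) = -4 (t(Y) = -4 + 0 = -4)
b(W, w) = -1 + 4*w*W² (b(W, w) = (4*W²)*w - 1 = 4*w*W² - 1 = -1 + 4*w*W²)
(b(-4, t(0))*(-1))*1 + 50*56 = ((-1 + 4*(-4)*(-4)²)*(-1))*1 + 50*56 = ((-1 + 4*(-4)*16)*(-1))*1 + 2800 = ((-1 - 256)*(-1))*1 + 2800 = -257*(-1)*1 + 2800 = 257*1 + 2800 = 257 + 2800 = 3057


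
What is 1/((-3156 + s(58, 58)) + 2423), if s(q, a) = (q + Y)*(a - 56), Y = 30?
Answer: -1/557 ≈ -0.0017953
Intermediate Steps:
s(q, a) = (-56 + a)*(30 + q) (s(q, a) = (q + 30)*(a - 56) = (30 + q)*(-56 + a) = (-56 + a)*(30 + q))
1/((-3156 + s(58, 58)) + 2423) = 1/((-3156 + (-1680 - 56*58 + 30*58 + 58*58)) + 2423) = 1/((-3156 + (-1680 - 3248 + 1740 + 3364)) + 2423) = 1/((-3156 + 176) + 2423) = 1/(-2980 + 2423) = 1/(-557) = -1/557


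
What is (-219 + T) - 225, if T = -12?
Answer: -456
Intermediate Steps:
(-219 + T) - 225 = (-219 - 12) - 225 = -231 - 225 = -456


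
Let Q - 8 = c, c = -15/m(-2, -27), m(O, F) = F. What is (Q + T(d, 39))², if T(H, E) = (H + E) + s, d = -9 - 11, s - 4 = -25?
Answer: 3481/81 ≈ 42.975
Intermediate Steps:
s = -21 (s = 4 - 25 = -21)
d = -20
T(H, E) = -21 + E + H (T(H, E) = (H + E) - 21 = (E + H) - 21 = -21 + E + H)
c = 5/9 (c = -15/(-27) = -15*(-1/27) = 5/9 ≈ 0.55556)
Q = 77/9 (Q = 8 + 5/9 = 77/9 ≈ 8.5556)
(Q + T(d, 39))² = (77/9 + (-21 + 39 - 20))² = (77/9 - 2)² = (59/9)² = 3481/81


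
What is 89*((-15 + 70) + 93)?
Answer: 13172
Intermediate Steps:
89*((-15 + 70) + 93) = 89*(55 + 93) = 89*148 = 13172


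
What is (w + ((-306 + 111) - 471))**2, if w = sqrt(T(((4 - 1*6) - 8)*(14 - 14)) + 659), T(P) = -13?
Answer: (-666 + sqrt(646))**2 ≈ 4.1035e+5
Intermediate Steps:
w = sqrt(646) (w = sqrt(-13 + 659) = sqrt(646) ≈ 25.417)
(w + ((-306 + 111) - 471))**2 = (sqrt(646) + ((-306 + 111) - 471))**2 = (sqrt(646) + (-195 - 471))**2 = (sqrt(646) - 666)**2 = (-666 + sqrt(646))**2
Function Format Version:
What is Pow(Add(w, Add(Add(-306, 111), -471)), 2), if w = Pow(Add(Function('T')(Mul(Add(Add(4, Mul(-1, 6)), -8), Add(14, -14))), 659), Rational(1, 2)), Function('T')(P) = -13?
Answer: Pow(Add(-666, Pow(646, Rational(1, 2))), 2) ≈ 4.1035e+5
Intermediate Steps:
w = Pow(646, Rational(1, 2)) (w = Pow(Add(-13, 659), Rational(1, 2)) = Pow(646, Rational(1, 2)) ≈ 25.417)
Pow(Add(w, Add(Add(-306, 111), -471)), 2) = Pow(Add(Pow(646, Rational(1, 2)), Add(Add(-306, 111), -471)), 2) = Pow(Add(Pow(646, Rational(1, 2)), Add(-195, -471)), 2) = Pow(Add(Pow(646, Rational(1, 2)), -666), 2) = Pow(Add(-666, Pow(646, Rational(1, 2))), 2)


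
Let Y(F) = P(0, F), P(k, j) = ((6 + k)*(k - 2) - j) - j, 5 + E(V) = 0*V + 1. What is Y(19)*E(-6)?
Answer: 200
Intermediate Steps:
E(V) = -4 (E(V) = -5 + (0*V + 1) = -5 + (0 + 1) = -5 + 1 = -4)
P(k, j) = -2*j + (-2 + k)*(6 + k) (P(k, j) = ((6 + k)*(-2 + k) - j) - j = ((-2 + k)*(6 + k) - j) - j = (-j + (-2 + k)*(6 + k)) - j = -2*j + (-2 + k)*(6 + k))
Y(F) = -12 - 2*F (Y(F) = -12 + 0² - 2*F + 4*0 = -12 + 0 - 2*F + 0 = -12 - 2*F)
Y(19)*E(-6) = (-12 - 2*19)*(-4) = (-12 - 38)*(-4) = -50*(-4) = 200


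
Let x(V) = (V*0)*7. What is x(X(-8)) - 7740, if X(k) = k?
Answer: -7740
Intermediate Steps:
x(V) = 0 (x(V) = 0*7 = 0)
x(X(-8)) - 7740 = 0 - 7740 = -7740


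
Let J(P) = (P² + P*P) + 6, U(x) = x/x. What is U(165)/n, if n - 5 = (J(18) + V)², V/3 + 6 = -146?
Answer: 1/39209 ≈ 2.5504e-5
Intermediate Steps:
U(x) = 1
J(P) = 6 + 2*P² (J(P) = (P² + P²) + 6 = 2*P² + 6 = 6 + 2*P²)
V = -456 (V = -18 + 3*(-146) = -18 - 438 = -456)
n = 39209 (n = 5 + ((6 + 2*18²) - 456)² = 5 + ((6 + 2*324) - 456)² = 5 + ((6 + 648) - 456)² = 5 + (654 - 456)² = 5 + 198² = 5 + 39204 = 39209)
U(165)/n = 1/39209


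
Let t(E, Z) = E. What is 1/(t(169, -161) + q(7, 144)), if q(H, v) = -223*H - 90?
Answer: -1/1482 ≈ -0.00067476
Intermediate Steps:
q(H, v) = -90 - 223*H
1/(t(169, -161) + q(7, 144)) = 1/(169 + (-90 - 223*7)) = 1/(169 + (-90 - 1561)) = 1/(169 - 1651) = 1/(-1482) = -1/1482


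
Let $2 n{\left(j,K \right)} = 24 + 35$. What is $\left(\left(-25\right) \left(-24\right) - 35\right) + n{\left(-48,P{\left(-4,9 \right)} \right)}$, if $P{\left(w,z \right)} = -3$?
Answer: $\frac{1189}{2} \approx 594.5$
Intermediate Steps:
$n{\left(j,K \right)} = \frac{59}{2}$ ($n{\left(j,K \right)} = \frac{24 + 35}{2} = \frac{1}{2} \cdot 59 = \frac{59}{2}$)
$\left(\left(-25\right) \left(-24\right) - 35\right) + n{\left(-48,P{\left(-4,9 \right)} \right)} = \left(\left(-25\right) \left(-24\right) - 35\right) + \frac{59}{2} = \left(600 - 35\right) + \frac{59}{2} = 565 + \frac{59}{2} = \frac{1189}{2}$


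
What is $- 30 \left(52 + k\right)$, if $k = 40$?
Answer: $-2760$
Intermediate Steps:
$- 30 \left(52 + k\right) = - 30 \left(52 + 40\right) = \left(-30\right) 92 = -2760$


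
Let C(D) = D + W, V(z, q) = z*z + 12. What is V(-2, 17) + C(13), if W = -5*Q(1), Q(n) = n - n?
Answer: 29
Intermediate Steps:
Q(n) = 0
W = 0 (W = -5*0 = 0)
V(z, q) = 12 + z² (V(z, q) = z² + 12 = 12 + z²)
C(D) = D (C(D) = D + 0 = D)
V(-2, 17) + C(13) = (12 + (-2)²) + 13 = (12 + 4) + 13 = 16 + 13 = 29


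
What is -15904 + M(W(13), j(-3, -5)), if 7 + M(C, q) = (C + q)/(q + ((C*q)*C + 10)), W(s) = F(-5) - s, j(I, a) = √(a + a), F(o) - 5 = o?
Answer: 3*(-901623*√10 + 53041*I)/(10*(-I + 17*√10)) ≈ -15911.0 + 0.024283*I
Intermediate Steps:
F(o) = 5 + o
j(I, a) = √2*√a (j(I, a) = √(2*a) = √2*√a)
W(s) = -s (W(s) = (5 - 5) - s = 0 - s = -s)
M(C, q) = -7 + (C + q)/(10 + q + q*C²) (M(C, q) = -7 + (C + q)/(q + ((C*q)*C + 10)) = -7 + (C + q)/(q + (q*C² + 10)) = -7 + (C + q)/(q + (10 + q*C²)) = -7 + (C + q)/(10 + q + q*C²))
-15904 + M(W(13), j(-3, -5)) = -15904 + (-70 - 1*13 - 6*√2*√(-5) - 7*√2*√(-5)*(-1*13)²)/(10 + √2*√(-5) + (√2*√(-5))*(-1*13)²) = -15904 + (-70 - 13 - 6*√2*I*√5 - 7*√2*(I*√5)*(-13)²)/(10 + √2*(I*√5) + (√2*(I*√5))*(-13)²) = -15904 + (-70 - 13 - 6*I*√10 - 7*I*√10*169)/(10 + I*√10 + (I*√10)*169) = -15904 + (-70 - 13 - 6*I*√10 - 1183*I*√10)/(10 + I*√10 + 169*I*√10) = -15904 + (-83 - 1189*I*√10)/(10 + 170*I*√10)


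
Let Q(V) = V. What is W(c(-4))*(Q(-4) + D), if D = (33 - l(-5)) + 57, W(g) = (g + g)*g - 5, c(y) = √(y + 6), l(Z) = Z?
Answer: -91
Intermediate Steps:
c(y) = √(6 + y)
W(g) = -5 + 2*g² (W(g) = (2*g)*g - 5 = 2*g² - 5 = -5 + 2*g²)
D = 95 (D = (33 - 1*(-5)) + 57 = (33 + 5) + 57 = 38 + 57 = 95)
W(c(-4))*(Q(-4) + D) = (-5 + 2*(√(6 - 4))²)*(-4 + 95) = (-5 + 2*(√2)²)*91 = (-5 + 2*2)*91 = (-5 + 4)*91 = -1*91 = -91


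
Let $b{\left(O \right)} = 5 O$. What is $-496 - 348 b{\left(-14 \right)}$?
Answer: $23864$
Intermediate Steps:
$-496 - 348 b{\left(-14 \right)} = -496 - 348 \cdot 5 \left(-14\right) = -496 - -24360 = -496 + 24360 = 23864$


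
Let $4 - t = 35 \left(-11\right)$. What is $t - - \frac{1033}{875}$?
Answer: $\frac{341408}{875} \approx 390.18$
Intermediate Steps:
$t = 389$ ($t = 4 - 35 \left(-11\right) = 4 - -385 = 4 + 385 = 389$)
$t - - \frac{1033}{875} = 389 - - \frac{1033}{875} = 389 + \frac{1033}{875} = \frac{341408}{875}$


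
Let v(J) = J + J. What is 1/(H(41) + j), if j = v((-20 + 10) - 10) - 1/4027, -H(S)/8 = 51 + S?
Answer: -4027/3124953 ≈ -0.0012887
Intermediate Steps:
v(J) = 2*J
H(S) = -408 - 8*S (H(S) = -8*(51 + S) = -408 - 8*S)
j = -161081/4027 (j = 2*((-20 + 10) - 10) - 1/4027 = 2*(-10 - 10) - 1*1/4027 = 2*(-20) - 1/4027 = -40 - 1/4027 = -161081/4027 ≈ -40.000)
1/(H(41) + j) = 1/((-408 - 8*41) - 161081/4027) = 1/((-408 - 328) - 161081/4027) = 1/(-736 - 161081/4027) = 1/(-3124953/4027) = -4027/3124953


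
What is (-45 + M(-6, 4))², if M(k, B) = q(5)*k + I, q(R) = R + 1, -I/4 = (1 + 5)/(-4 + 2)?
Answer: 4761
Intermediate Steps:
I = 12 (I = -4*(1 + 5)/(-4 + 2) = -24/(-2) = -24*(-1)/2 = -4*(-3) = 12)
q(R) = 1 + R
M(k, B) = 12 + 6*k (M(k, B) = (1 + 5)*k + 12 = 6*k + 12 = 12 + 6*k)
(-45 + M(-6, 4))² = (-45 + (12 + 6*(-6)))² = (-45 + (12 - 36))² = (-45 - 24)² = (-69)² = 4761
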